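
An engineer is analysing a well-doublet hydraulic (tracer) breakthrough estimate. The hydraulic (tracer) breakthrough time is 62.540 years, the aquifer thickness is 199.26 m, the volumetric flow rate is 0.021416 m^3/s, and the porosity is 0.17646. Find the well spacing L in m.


L = sqrt(t_bt*365.25*86400*3*Qv / (pi*hr*phi))
L = sqrt(62.540*365.25*86400*3*0.021416 / (pi*199.26*0.17646))
L = 1071.4 m


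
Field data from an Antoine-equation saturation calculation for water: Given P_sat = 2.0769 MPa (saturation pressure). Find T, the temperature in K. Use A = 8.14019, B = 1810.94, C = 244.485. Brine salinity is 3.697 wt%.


T = B / (A - log10(P_sat * 760 / 0.101325)) - C
T = 1810.94 / (8.14019 - log10(2.0769 * 760 / 0.101325)) - 244.485
T = 214.2506 deg C
Convert to K: 214.2506 + 273.15 = 487.40 K
T = 487.40 K


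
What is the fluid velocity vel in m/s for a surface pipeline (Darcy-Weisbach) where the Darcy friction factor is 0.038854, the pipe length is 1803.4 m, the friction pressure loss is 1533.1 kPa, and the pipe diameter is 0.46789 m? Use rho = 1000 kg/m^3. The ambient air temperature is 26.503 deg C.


vel = sqrt(dP*1000*2*D / (f*L*rho))
vel = sqrt(1533.1*1000*2*0.46789 / (0.038854*1803.4*1000))
vel = 4.5249 m/s


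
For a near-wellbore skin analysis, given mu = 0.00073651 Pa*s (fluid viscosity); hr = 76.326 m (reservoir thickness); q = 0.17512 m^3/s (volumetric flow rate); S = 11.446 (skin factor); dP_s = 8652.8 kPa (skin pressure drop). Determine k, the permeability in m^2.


k = S*q*mu / (2*pi*dP_s*1000*hr)
k = 11.446*0.17512*0.00073651 / (2*pi*8652.8*1000*76.326)
k = 3.5576e-13 m^2


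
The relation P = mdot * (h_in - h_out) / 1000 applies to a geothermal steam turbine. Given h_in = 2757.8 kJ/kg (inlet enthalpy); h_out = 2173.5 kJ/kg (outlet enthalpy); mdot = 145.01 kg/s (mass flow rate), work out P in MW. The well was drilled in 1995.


P = mdot * (h_in - h_out) / 1000
P = 145.01 * (2757.8 - 2173.5) / 1000
P = 84.729 MW


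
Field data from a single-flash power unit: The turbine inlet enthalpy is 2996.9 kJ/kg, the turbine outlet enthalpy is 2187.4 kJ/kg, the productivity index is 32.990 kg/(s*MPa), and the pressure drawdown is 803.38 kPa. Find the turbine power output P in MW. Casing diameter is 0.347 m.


Step 1: mdot = PI * dP / 1000 = 32.99 * 803.38 / 1000 = 26.50351 kg/s
Step 2: P = mdot*(h_in - h_out)/1000 = 26.50351*(2996.9 - 2187.4)/1000 = 21.455 MW
P = 21.455 MW


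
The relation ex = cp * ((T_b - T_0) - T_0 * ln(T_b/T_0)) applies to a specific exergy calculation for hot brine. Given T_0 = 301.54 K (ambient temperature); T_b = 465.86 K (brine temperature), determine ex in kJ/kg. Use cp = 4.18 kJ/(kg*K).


ex = cp * ((T_b - T_0) - T_0 * ln(T_b/T_0))
ex = 4.18 * ((465.86 - 301.54) - 301.54 * ln(465.86/301.54))
ex = 138.59 kJ/kg


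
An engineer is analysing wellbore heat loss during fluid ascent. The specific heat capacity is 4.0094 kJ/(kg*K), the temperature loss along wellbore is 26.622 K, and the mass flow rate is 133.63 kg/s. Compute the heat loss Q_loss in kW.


Q_loss = mdot * cp * dT
Q_loss = 133.63 * 4.0094 * 26.622
Q_loss = 14263 kW


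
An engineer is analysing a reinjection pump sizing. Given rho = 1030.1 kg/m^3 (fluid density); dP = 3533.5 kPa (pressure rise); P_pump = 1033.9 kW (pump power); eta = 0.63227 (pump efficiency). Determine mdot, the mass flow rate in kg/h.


mdot = P_pump * rho * eta / dP
mdot = 1033.9 * 1030.1 * 0.63227 / 3533.5
mdot = 190.5704 kg/s
Convert: 190.5704 kg/s * 3600.0 = 6.8605e+05 kg/h
mdot = 6.8605e+05 kg/h


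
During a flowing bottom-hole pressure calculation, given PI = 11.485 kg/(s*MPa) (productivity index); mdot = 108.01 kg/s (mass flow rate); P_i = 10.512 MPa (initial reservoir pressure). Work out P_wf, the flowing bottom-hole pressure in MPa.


P_wf = P_i - mdot / PI
P_wf = 10.512 - 108.01 / 11.485
P_wf = 1.1076 MPa


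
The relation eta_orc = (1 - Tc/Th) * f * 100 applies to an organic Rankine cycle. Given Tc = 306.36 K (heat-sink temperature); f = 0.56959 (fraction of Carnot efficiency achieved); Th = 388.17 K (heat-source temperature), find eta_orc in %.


eta_orc = (1 - Tc/Th) * f * 100
eta_orc = (1 - 306.36/388.17) * 0.56959 * 100
eta_orc = 12.005 %


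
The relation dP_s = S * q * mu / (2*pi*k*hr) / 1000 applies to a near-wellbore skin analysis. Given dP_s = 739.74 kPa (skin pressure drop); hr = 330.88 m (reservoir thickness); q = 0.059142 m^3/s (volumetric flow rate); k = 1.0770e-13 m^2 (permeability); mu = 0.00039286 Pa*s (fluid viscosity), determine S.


S = dP_s * 1000 * 2*pi*k*hr / (q*mu)
S = 739.74 * 1000 * 2*pi*1.0770e-13*330.88 / (0.059142*0.00039286)
S = 7.1287


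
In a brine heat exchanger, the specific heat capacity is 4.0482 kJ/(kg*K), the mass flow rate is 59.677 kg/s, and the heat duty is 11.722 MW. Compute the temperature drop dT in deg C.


dT = Q * 1000 / (mdot * cp)
dT = 11.722 * 1000 / (59.677 * 4.0482)
dT = 48.52134 K
Convert (temperature difference, 1 K = 1 deg C): 48.52134 K = 48.52134 deg C
dT = 48.521 deg C


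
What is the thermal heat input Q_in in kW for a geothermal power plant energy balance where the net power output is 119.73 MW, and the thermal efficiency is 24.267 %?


Q_in = W_net / (eta / 100)
Q_in = 119.73 / (24.267 / 100)
Q_in = 493.3861 MW
Convert: 493.3861 MW * 1000.0 = 4.9339e+05 kW
Q_in = 4.9339e+05 kW


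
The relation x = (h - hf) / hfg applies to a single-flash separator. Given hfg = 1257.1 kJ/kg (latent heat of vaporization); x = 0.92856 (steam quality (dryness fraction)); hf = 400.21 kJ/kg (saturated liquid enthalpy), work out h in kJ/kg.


h = hf + x * hfg
h = 400.21 + 0.92856 * 1257.1
h = 1567.5 kJ/kg


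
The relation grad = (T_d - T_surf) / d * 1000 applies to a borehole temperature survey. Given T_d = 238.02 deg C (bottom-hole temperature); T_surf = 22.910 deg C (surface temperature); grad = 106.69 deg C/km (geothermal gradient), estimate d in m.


d = (T_d - T_surf) / grad * 1000
d = (238.02 - 22.910) / 106.69 * 1000
d = 2016.2 m


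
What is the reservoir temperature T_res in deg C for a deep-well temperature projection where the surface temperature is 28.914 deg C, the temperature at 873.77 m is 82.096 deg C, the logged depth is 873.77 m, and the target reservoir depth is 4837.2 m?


Step 1: grad = (T_d1 - T_surf)/d1 * 1000 = (82.096 - 28.914)/873.77 * 1000 = 60.86499 deg C/km
Step 2: T_res = T_surf + grad*d2/1000 = 28.914 + 60.86499*4837.2/1000 = 323.33 deg C
T_res = 323.33 deg C


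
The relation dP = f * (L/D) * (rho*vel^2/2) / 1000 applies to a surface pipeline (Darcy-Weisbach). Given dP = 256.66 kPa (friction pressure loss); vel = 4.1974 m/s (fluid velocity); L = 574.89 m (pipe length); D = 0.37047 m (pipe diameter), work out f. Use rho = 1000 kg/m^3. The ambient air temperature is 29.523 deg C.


f = dP*1000 / ((L/D)*(rho*vel^2/2))
f = 256.66*1000 / ((574.89/0.37047)*(1000*4.1974^2/2))
f = 0.018776


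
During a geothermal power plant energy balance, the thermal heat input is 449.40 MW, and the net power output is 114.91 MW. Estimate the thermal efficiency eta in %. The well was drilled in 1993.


eta = W_net / Q_in * 100
eta = 114.91 / 449.40 * 100
eta = 25.570 %


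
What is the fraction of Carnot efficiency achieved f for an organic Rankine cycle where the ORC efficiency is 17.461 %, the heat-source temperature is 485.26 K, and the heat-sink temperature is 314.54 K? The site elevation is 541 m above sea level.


f = (eta_orc/100) / (1 - Tc/Th)
f = (17.461/100) / (1 - 314.54/485.26)
f = 0.49632


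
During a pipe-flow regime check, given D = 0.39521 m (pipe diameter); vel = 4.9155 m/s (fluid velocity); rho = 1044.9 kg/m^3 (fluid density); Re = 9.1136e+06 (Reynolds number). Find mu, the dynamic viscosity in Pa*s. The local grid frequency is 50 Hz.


mu = rho * vel * D / Re
mu = 1044.9 * 4.9155 * 0.39521 / 9.1136e+06
mu = 0.00022273 Pa*s


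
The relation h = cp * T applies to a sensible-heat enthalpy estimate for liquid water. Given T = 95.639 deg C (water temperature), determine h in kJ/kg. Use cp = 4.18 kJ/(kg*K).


h = cp * T
h = 4.18 * 95.639
h = 399.77 kJ/kg


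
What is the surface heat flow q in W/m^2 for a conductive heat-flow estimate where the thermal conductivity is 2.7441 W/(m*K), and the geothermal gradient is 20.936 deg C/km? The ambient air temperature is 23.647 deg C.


q = k * grad / 1000
q = 2.7441 * 20.936 / 1000
q = 0.057450 W/m^2


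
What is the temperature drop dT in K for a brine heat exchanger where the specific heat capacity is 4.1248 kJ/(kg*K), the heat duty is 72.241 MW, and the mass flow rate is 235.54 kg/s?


dT = Q * 1000 / (mdot * cp)
dT = 72.241 * 1000 / (235.54 * 4.1248)
dT = 74.356 K


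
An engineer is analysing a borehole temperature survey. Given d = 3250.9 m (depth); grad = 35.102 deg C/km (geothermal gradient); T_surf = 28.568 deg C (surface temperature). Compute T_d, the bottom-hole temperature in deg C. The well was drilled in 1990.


T_d = T_surf + grad * d / 1000
T_d = 28.568 + 35.102 * 3250.9 / 1000
T_d = 142.68 deg C


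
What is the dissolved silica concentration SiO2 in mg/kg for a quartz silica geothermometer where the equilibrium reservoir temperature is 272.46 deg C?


SiO2 = 10^(5.19 - 1309/(T_eq + 273.15))
SiO2 = 10^(5.19 - 1309/(272.46 + 273.15))
SiO2 = 617.80 mg/kg


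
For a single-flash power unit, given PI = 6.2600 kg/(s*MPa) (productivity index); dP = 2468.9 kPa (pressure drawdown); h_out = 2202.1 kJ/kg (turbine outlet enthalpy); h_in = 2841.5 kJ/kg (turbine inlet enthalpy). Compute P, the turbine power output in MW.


Step 1: mdot = PI * dP / 1000 = 6.26 * 2468.9 / 1000 = 15.45531 kg/s
Step 2: P = mdot*(h_in - h_out)/1000 = 15.45531*(2841.5 - 2202.1)/1000 = 9.8821 MW
P = 9.8821 MW


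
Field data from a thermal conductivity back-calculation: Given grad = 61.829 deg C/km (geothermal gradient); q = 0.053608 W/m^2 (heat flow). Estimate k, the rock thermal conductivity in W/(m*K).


k = q / (grad / 1000)
k = 0.053608 / (61.829 / 1000)
k = 0.86704 W/(m*K)


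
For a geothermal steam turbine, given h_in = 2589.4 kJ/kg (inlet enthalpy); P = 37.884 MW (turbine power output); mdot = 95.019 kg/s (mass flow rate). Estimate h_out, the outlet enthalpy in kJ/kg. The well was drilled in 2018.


h_out = h_in - P * 1000 / mdot
h_out = 2589.4 - 37.884 * 1000 / 95.019
h_out = 2190.7 kJ/kg


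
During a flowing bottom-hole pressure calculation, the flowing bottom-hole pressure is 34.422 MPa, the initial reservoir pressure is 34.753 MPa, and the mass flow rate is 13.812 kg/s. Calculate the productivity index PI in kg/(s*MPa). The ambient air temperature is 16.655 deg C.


PI = mdot / (P_i - P_wf)
PI = 13.812 / (34.753 - 34.422)
PI = 41.728 kg/(s*MPa)


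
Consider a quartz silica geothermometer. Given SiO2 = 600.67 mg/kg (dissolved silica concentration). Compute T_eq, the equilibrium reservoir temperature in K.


T_eq = 1309 / (5.19 - log10(SiO2)) - 273.15
T_eq = 1309 / (5.19 - log10(600.67)) - 273.15
T_eq = 269.6963 deg C
Convert to K: 269.6963 + 273.15 = 542.85 K
T_eq = 542.85 K


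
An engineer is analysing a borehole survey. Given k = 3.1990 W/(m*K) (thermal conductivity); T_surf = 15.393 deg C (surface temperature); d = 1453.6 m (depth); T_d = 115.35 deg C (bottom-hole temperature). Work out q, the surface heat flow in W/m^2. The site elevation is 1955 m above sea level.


Step 1: grad = (T_d - T_surf)/d * 1000 = (115.35 - 15.393)/1453.6 * 1000 = 68.76513 deg C/km
Step 2: q = k * grad / 1000 = 3.199 * 68.76513 / 1000 = 0.21998 W/m^2
q = 0.21998 W/m^2


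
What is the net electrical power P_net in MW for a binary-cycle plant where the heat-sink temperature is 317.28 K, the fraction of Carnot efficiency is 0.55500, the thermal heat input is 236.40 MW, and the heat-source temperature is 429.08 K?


Step 1: eta = (1 - Tc/Th)*f = (1 - 317.28/429.08)*0.555 = 0.1446094
Step 2: P_net = eta * Q_in = 0.1446094 * 236.4 = 34.186 MW
P_net = 34.186 MW


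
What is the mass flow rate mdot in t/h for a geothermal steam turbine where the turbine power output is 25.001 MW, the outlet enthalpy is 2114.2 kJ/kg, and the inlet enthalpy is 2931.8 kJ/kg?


mdot = P * 1000 / (h_in - h_out)
mdot = 25.001 * 1000 / (2931.8 - 2114.2)
mdot = 30.57852 kg/s
Convert: 30.57852 kg/s * 3.6 = 110.08 t/h
mdot = 110.08 t/h


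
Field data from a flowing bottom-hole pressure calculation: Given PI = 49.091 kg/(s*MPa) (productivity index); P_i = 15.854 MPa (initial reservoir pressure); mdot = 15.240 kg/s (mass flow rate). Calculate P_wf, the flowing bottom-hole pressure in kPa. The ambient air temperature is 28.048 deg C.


P_wf = P_i - mdot / PI
P_wf = 15.854 - 15.240 / 49.091
P_wf = 15.54356 MPa
Convert: 15.54356 MPa * 1000.0 = 15544 kPa
P_wf = 15544 kPa


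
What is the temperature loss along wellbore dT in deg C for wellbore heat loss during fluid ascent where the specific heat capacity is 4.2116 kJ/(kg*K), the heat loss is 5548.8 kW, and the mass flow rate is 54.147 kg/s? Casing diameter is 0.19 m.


dT = Q_loss / (mdot * cp)
dT = 5548.8 / (54.147 * 4.2116)
dT = 24.33199 K
Convert (temperature difference, 1 K = 1 deg C): 24.33199 K = 24.33199 deg C
dT = 24.332 deg C


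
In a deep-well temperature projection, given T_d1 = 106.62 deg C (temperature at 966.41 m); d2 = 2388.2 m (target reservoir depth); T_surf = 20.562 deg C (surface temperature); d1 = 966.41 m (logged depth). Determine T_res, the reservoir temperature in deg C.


Step 1: grad = (T_d1 - T_surf)/d1 * 1000 = (106.62 - 20.562)/966.41 * 1000 = 89.04916 deg C/km
Step 2: T_res = T_surf + grad*d2/1000 = 20.562 + 89.04916*2388.2/1000 = 233.23 deg C
T_res = 233.23 deg C


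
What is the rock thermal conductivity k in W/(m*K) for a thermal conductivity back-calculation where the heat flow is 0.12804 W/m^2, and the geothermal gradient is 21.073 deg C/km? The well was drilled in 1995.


k = q / (grad / 1000)
k = 0.12804 / (21.073 / 1000)
k = 6.0760 W/(m*K)


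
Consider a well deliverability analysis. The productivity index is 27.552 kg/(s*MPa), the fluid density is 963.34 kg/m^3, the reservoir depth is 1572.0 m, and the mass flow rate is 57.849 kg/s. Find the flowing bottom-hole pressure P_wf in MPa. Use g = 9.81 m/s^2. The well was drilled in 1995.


Step 1: P_i = rho*g*h/1e6 = 963.34*9.81*1572.0/1e6 = 14.85597 MPa
Step 2: P_wf = P_i - mdot/PI = 14.85597 - 57.849/27.552 = 12.756 MPa
P_wf = 12.756 MPa


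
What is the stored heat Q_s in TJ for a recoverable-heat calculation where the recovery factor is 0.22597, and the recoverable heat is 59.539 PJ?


Q_s = Q_rec / RF
Q_s = 59.539 / 0.22597
Q_s = 263.4819 PJ
Convert: 263.4819 PJ * 1000.0 = 2.6348e+05 TJ
Q_s = 2.6348e+05 TJ


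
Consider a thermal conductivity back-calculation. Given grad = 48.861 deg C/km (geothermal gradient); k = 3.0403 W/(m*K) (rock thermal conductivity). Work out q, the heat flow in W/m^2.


q = k * grad / 1000
q = 3.0403 * 48.861 / 1000
q = 0.14855 W/m^2


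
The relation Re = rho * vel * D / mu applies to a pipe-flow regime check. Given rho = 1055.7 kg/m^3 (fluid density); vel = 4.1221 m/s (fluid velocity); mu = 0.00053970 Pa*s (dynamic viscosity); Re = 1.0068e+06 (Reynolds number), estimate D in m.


D = Re * mu / (rho * vel)
D = 1.0068e+06 * 0.00053970 / (1055.7 * 4.1221)
D = 0.12486 m


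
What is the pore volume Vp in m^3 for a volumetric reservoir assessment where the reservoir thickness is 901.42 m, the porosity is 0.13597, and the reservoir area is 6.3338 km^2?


Vp = A * 1e6 * hr * phi
Vp = 6.3338 * 1e6 * 901.42 * 0.13597
Vp = 7.7631e+08 m^3


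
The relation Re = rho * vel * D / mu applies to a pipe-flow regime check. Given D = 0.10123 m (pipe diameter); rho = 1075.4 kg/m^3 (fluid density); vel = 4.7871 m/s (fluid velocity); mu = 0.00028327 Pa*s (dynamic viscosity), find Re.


Re = rho * vel * D / mu
Re = 1075.4 * 4.7871 * 0.10123 / 0.00028327
Re = 1.8397e+06


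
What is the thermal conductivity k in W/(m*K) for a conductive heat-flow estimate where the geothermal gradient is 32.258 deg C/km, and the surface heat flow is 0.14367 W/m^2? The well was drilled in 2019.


k = q * 1000 / grad
k = 0.14367 * 1000 / 32.258
k = 4.4538 W/(m*K)


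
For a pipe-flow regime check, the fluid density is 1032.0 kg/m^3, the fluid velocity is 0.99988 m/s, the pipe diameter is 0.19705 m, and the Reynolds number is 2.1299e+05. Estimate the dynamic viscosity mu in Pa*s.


mu = rho * vel * D / Re
mu = 1032.0 * 0.99988 * 0.19705 / 2.1299e+05
mu = 0.00095465 Pa*s


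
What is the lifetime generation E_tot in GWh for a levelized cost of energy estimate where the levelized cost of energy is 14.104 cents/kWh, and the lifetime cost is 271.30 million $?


E_tot = C_tot / LCOE * 100
E_tot = 271.30 / 14.104 * 100
E_tot = 1923.6 GWh


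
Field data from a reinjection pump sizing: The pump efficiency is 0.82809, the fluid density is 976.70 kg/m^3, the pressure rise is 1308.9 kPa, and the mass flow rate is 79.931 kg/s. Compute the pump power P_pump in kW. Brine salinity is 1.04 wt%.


P_pump = mdot * dP / (rho * eta)
P_pump = 79.931 * 1308.9 / (976.70 * 0.82809)
P_pump = 129.35 kW


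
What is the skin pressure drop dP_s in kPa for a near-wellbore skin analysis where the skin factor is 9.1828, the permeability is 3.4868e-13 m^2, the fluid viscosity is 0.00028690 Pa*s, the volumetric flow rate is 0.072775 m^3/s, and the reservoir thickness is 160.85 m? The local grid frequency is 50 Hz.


dP_s = S * q * mu / (2*pi*k*hr) / 1000
dP_s = 9.1828 * 0.072775 * 0.00028690 / (2*pi*3.4868e-13*160.85) / 1000
dP_s = 544.08 kPa


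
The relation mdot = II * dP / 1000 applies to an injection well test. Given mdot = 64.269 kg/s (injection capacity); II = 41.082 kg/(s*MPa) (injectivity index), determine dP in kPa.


dP = mdot * 1000 / II
dP = 64.269 * 1000 / 41.082
dP = 1564.4 kPa


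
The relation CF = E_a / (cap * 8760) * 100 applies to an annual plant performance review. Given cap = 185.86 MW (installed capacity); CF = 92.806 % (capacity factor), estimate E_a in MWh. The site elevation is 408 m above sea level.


E_a = CF / 100 * cap * 8760
E_a = 92.806 / 100 * 185.86 * 8760
E_a = 1.5110e+06 MWh


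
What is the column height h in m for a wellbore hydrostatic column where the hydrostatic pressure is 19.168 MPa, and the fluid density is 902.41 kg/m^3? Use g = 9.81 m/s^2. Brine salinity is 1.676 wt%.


h = P * 1e6 / (g * rho)
h = 19.168 * 1e6 / (9.81 * 902.41)
h = 2165.2 m


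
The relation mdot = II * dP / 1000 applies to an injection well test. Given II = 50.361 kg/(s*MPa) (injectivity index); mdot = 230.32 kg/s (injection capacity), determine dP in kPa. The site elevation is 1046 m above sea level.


dP = mdot * 1000 / II
dP = 230.32 * 1000 / 50.361
dP = 4573.4 kPa


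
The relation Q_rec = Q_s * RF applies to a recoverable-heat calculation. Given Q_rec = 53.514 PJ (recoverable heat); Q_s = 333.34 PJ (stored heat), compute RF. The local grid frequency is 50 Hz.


RF = Q_rec / Q_s
RF = 53.514 / 333.34
RF = 0.16054


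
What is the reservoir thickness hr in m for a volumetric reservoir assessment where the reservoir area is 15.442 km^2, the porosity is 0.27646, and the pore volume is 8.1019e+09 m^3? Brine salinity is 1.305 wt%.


hr = Vp / (A * 1e6 * phi)
hr = 8.1019e+09 / (15.442 * 1e6 * 0.27646)
hr = 1897.8 m


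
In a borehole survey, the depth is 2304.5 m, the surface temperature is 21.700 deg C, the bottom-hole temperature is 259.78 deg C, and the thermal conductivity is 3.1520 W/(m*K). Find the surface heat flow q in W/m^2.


Step 1: grad = (T_d - T_surf)/d * 1000 = (259.78 - 21.7)/2304.5 * 1000 = 103.3109 deg C/km
Step 2: q = k * grad / 1000 = 3.152 * 103.3109 / 1000 = 0.32564 W/m^2
q = 0.32564 W/m^2


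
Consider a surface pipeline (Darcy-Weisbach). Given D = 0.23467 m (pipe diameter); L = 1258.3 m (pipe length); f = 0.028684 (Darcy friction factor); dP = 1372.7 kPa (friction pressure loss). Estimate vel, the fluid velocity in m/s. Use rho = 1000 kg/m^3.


vel = sqrt(dP*1000*2*D / (f*L*rho))
vel = sqrt(1372.7*1000*2*0.23467 / (0.028684*1258.3*1000))
vel = 4.2249 m/s


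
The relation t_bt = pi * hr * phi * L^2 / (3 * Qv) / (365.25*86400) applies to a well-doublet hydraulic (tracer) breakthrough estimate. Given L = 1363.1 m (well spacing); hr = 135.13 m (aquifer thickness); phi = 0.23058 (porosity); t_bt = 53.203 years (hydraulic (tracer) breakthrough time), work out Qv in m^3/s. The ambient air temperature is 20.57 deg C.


Qv = pi*hr*phi*L^2 / (3*t_bt*365.25*86400)
Qv = pi*135.13*0.23058*1363.1^2 / (3*53.203*365.25*86400)
Qv = 0.036109 m^3/s


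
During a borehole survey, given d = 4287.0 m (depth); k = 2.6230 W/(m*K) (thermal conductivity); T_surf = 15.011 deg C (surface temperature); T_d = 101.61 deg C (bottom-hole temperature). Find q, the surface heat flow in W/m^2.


Step 1: grad = (T_d - T_surf)/d * 1000 = (101.61 - 15.011)/4287.0 * 1000 = 20.20037 deg C/km
Step 2: q = k * grad / 1000 = 2.623 * 20.20037 / 1000 = 0.052986 W/m^2
q = 0.052986 W/m^2


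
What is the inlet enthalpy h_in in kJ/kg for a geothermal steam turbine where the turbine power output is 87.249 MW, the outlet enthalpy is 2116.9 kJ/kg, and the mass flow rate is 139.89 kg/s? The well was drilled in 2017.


h_in = h_out + P * 1000 / mdot
h_in = 2116.9 + 87.249 * 1000 / 139.89
h_in = 2740.6 kJ/kg


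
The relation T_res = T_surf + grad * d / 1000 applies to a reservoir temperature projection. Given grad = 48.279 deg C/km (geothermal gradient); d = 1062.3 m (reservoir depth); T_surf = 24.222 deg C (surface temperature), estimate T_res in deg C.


T_res = T_surf + grad * d / 1000
T_res = 24.222 + 48.279 * 1062.3 / 1000
T_res = 75.509 deg C


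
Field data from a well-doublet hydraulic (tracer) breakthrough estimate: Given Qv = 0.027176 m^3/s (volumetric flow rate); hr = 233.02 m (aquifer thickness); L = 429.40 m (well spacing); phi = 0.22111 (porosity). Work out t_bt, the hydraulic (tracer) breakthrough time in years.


t_bt = pi * hr * phi * L^2 / (3 * Qv) / (365.25*86400)
t_bt = pi * 233.02 * 0.22111 * 429.40^2 / (3 * 0.027176) / (365.25*86400)
t_bt = 11.600 years


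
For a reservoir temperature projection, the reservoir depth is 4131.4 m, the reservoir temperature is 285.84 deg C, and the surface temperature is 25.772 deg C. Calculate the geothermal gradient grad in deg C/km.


grad = (T_res - T_surf) / d * 1000
grad = (285.84 - 25.772) / 4131.4 * 1000
grad = 62.949 deg C/km


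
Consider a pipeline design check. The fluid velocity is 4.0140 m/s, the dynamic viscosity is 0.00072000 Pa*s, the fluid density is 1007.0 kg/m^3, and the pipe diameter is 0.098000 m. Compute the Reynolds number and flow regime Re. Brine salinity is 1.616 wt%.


Step 1: Re = rho*vel*D/mu = 1007.0*4.014*0.098/0.00072 = 5.5017e+05
Step 2: Re = 5.5017e+05 > 4000, so flow is turbulent.
Re = 5.5017e+05 (turbulent)


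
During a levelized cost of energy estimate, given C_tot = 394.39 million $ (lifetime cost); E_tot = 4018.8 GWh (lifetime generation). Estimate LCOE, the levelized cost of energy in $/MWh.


LCOE = C_tot / E_tot * 100
LCOE = 394.39 / 4018.8 * 100
LCOE = 9.813626 cents/kWh
Convert: 9.813626 cents/kWh * 10.0 = 98.136 $/MWh
LCOE = 98.136 $/MWh


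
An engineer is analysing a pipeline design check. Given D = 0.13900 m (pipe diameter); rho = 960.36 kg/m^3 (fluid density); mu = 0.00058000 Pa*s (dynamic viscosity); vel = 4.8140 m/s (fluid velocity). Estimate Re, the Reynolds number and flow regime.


Step 1: Re = rho*vel*D/mu = 960.36*4.814*0.139/0.00058 = 1.1080e+06
Step 2: Re = 1.1080e+06 > 4000, so flow is turbulent.
Re = 1.1080e+06 (turbulent)


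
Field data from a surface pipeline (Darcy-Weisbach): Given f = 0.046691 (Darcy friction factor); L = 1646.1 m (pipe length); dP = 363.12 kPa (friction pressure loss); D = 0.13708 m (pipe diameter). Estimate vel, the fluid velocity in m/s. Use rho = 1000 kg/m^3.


vel = sqrt(dP*1000*2*D / (f*L*rho))
vel = sqrt(363.12*1000*2*0.13708 / (0.046691*1646.1*1000))
vel = 1.1381 m/s


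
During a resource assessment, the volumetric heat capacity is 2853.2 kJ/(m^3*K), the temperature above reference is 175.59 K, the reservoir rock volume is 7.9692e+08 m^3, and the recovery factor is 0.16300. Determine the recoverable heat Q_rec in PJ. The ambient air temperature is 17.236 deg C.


Step 1: Q_s = Vr*rhoc*dT/1e12 = 7.9692e+08*2853.2*175.59/1e12 = 399.2517 PJ
Step 2: Q_rec = Q_s * RF = 399.2517 * 0.163 = 65.078 PJ
Q_rec = 65.078 PJ


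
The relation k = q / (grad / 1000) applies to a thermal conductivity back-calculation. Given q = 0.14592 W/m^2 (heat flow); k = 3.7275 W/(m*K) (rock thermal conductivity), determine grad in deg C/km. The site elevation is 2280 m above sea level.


grad = q / k * 1000
grad = 0.14592 / 3.7275 * 1000
grad = 39.147 deg C/km


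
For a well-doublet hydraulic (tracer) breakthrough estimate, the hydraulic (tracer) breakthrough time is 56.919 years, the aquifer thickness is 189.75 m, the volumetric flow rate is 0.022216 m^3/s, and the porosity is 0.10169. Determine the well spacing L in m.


L = sqrt(t_bt*365.25*86400*3*Qv / (pi*hr*phi))
L = sqrt(56.919*365.25*86400*3*0.022216 / (pi*189.75*0.10169))
L = 1405.3 m


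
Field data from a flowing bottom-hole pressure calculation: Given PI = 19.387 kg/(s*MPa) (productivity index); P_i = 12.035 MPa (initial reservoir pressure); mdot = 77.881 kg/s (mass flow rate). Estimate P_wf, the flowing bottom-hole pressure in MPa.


P_wf = P_i - mdot / PI
P_wf = 12.035 - 77.881 / 19.387
P_wf = 8.0178 MPa


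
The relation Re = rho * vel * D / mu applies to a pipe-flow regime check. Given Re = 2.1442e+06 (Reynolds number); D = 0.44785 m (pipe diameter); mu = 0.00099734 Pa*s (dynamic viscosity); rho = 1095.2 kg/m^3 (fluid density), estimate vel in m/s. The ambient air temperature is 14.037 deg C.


vel = Re * mu / (rho * D)
vel = 2.1442e+06 * 0.00099734 / (1095.2 * 0.44785)
vel = 4.3600 m/s


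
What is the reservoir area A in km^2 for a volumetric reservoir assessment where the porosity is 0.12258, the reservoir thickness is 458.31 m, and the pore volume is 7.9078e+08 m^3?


A = Vp / (1e6 * hr * phi)
A = 7.9078e+08 / (1e6 * 458.31 * 0.12258)
A = 14.076 km^2


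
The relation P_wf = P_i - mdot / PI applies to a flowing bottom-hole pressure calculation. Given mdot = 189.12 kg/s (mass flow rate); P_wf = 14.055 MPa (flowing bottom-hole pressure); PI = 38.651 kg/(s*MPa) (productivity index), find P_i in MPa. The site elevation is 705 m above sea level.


P_i = P_wf + mdot / PI
P_i = 14.055 + 189.12 / 38.651
P_i = 18.948 MPa


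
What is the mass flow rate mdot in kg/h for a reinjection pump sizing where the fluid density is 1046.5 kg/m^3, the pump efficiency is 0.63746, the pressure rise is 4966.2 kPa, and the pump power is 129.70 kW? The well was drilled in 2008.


mdot = P_pump * rho * eta / dP
mdot = 129.70 * 1046.5 * 0.63746 / 4966.2
mdot = 17.42240 kg/s
Convert: 17.42240 kg/s * 3600.0 = 62721 kg/h
mdot = 62721 kg/h


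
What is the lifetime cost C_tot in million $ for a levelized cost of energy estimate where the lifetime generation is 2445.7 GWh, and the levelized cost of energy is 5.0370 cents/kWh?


C_tot = LCOE / 100 * E_tot
C_tot = 5.0370 / 100 * 2445.7
C_tot = 123.19 million $


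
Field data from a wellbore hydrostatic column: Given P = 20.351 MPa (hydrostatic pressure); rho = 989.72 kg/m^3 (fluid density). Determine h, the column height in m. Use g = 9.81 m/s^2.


h = P * 1e6 / (g * rho)
h = 20.351 * 1e6 / (9.81 * 989.72)
h = 2096.1 m


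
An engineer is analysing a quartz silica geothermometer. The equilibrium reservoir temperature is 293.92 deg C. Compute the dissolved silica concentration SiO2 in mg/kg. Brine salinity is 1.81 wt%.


SiO2 = 10^(5.19 - 1309/(T_eq + 273.15))
SiO2 = 10^(5.19 - 1309/(293.92 + 273.15))
SiO2 = 761.45 mg/kg


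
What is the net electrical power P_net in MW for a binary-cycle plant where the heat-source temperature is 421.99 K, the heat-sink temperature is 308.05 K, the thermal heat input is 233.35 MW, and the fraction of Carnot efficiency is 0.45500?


Step 1: eta = (1 - Tc/Th)*f = (1 - 308.05/421.99)*0.455 = 0.1228529
Step 2: P_net = eta * Q_in = 0.1228529 * 233.35 = 28.668 MW
P_net = 28.668 MW


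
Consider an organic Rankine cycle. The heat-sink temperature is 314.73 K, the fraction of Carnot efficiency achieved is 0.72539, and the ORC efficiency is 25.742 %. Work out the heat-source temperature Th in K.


Th = Tc / (1 - (eta_orc/100)/f)
Th = 314.73 / (1 - (25.742/100)/0.72539)
Th = 487.86 K


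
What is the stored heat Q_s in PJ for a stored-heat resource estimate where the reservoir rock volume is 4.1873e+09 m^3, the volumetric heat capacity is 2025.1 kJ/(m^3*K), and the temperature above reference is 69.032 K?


Q_s = Vr * rhoc * dT / 1e12
Q_s = 4.1873e+09 * 2025.1 * 69.032 / 1e12
Q_s = 585.37 PJ


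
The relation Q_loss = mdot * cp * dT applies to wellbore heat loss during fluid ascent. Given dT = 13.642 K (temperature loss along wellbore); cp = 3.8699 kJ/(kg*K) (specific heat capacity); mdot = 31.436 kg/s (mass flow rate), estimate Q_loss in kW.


Q_loss = mdot * cp * dT
Q_loss = 31.436 * 3.8699 * 13.642
Q_loss = 1659.6 kW


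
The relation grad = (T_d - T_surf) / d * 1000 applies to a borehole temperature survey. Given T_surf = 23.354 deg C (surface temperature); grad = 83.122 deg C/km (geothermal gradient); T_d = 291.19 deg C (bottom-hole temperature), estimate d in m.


d = (T_d - T_surf) / grad * 1000
d = (291.19 - 23.354) / 83.122 * 1000
d = 3222.2 m


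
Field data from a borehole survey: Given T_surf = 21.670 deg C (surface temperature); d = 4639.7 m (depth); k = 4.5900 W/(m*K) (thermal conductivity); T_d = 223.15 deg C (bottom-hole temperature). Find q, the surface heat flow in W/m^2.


Step 1: grad = (T_d - T_surf)/d * 1000 = (223.15 - 21.67)/4639.7 * 1000 = 43.42522 deg C/km
Step 2: q = k * grad / 1000 = 4.59 * 43.42522 / 1000 = 0.19932 W/m^2
q = 0.19932 W/m^2


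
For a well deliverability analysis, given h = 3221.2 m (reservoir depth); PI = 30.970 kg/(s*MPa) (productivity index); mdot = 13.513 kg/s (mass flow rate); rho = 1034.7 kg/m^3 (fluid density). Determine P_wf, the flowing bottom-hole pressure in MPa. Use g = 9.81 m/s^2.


Step 1: P_i = rho*g*h/1e6 = 1034.7*9.81*3221.2/1e6 = 32.69649 MPa
Step 2: P_wf = P_i - mdot/PI = 32.69649 - 13.513/30.97 = 32.260 MPa
P_wf = 32.260 MPa


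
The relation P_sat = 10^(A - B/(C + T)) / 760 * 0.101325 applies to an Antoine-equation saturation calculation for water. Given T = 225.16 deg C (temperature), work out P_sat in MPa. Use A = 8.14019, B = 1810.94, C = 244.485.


P_sat = 10^(A - B/(C + T)) / 760 * 0.101325
P_sat = 10^(8.14019 - 1810.94/(244.485 + 225.16)) / 760 * 0.101325
P_sat = 2.5652 MPa


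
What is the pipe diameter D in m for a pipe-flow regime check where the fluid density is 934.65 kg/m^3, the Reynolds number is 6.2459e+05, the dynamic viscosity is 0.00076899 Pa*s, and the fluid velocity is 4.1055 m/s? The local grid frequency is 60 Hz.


D = Re * mu / (rho * vel)
D = 6.2459e+05 * 0.00076899 / (934.65 * 4.1055)
D = 0.12517 m


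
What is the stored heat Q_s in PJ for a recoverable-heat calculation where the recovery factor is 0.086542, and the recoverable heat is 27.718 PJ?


Q_s = Q_rec / RF
Q_s = 27.718 / 0.086542
Q_s = 320.28 PJ


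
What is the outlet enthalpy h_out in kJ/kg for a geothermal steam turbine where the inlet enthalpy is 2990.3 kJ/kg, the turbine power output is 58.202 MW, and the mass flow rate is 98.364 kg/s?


h_out = h_in - P * 1000 / mdot
h_out = 2990.3 - 58.202 * 1000 / 98.364
h_out = 2398.6 kJ/kg


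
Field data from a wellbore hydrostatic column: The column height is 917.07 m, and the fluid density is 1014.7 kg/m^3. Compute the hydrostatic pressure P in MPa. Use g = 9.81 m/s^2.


P = rho * g * h / 1e6
P = 1014.7 * 9.81 * 917.07 / 1e6
P = 9.1287 MPa


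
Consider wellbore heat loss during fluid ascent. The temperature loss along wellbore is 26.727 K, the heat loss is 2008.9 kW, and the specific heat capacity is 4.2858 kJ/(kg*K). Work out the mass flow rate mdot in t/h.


mdot = Q_loss / (cp * dT)
mdot = 2008.9 / (4.2858 * 26.727)
mdot = 17.53784 kg/s
Convert: 17.53784 kg/s * 3.6 = 63.136 t/h
mdot = 63.136 t/h


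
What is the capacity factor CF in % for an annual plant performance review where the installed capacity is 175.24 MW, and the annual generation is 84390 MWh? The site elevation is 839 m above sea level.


CF = E_a / (cap * 8760) * 100
CF = 84390 / (175.24 * 8760) * 100
CF = 5.4974 %


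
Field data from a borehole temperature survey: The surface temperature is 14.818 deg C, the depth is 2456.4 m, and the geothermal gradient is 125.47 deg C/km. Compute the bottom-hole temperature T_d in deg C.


T_d = T_surf + grad * d / 1000
T_d = 14.818 + 125.47 * 2456.4 / 1000
T_d = 323.02 deg C


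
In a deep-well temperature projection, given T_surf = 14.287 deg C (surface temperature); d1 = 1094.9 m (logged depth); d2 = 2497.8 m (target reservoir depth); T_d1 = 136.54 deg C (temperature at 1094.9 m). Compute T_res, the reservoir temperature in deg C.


Step 1: grad = (T_d1 - T_surf)/d1 * 1000 = (136.54 - 14.287)/1094.9 * 1000 = 111.6568 deg C/km
Step 2: T_res = T_surf + grad*d2/1000 = 14.287 + 111.6568*2497.8/1000 = 293.18 deg C
T_res = 293.18 deg C


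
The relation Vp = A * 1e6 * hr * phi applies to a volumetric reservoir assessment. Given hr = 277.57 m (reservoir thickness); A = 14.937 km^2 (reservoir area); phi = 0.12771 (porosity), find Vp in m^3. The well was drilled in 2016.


Vp = A * 1e6 * hr * phi
Vp = 14.937 * 1e6 * 277.57 * 0.12771
Vp = 5.2949e+08 m^3


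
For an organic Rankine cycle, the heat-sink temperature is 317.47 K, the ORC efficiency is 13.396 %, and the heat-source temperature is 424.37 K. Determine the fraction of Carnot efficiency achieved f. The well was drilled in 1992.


f = (eta_orc/100) / (1 - Tc/Th)
f = (13.396/100) / (1 - 317.47/424.37)
f = 0.53179


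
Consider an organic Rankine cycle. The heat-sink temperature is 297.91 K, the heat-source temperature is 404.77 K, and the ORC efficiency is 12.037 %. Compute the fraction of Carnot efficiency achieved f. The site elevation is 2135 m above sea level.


f = (eta_orc/100) / (1 - Tc/Th)
f = (12.037/100) / (1 - 297.91/404.77)
f = 0.45594


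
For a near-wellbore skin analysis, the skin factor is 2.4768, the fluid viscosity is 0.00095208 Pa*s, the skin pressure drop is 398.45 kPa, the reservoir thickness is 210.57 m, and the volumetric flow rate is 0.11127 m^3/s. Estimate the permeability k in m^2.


k = S*q*mu / (2*pi*dP_s*1000*hr)
k = 2.4768*0.11127*0.00095208 / (2*pi*398.45*1000*210.57)
k = 4.9773e-13 m^2


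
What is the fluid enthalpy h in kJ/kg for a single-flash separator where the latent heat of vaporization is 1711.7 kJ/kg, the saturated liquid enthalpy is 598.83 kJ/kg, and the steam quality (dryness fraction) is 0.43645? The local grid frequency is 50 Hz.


h = hf + x * hfg
h = 598.83 + 0.43645 * 1711.7
h = 1345.9 kJ/kg


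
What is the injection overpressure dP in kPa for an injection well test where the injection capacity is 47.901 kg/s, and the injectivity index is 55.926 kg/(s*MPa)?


dP = mdot * 1000 / II
dP = 47.901 * 1000 / 55.926
dP = 856.51 kPa


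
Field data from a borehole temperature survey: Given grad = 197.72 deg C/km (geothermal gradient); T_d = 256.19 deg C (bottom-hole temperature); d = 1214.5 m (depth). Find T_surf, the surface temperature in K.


T_surf = T_d - grad * d / 1000
T_surf = 256.19 - 197.72 * 1214.5 / 1000
T_surf = 16.05906 deg C
Convert to K: 16.05906 + 273.15 = 289.21 K
T_surf = 289.21 K


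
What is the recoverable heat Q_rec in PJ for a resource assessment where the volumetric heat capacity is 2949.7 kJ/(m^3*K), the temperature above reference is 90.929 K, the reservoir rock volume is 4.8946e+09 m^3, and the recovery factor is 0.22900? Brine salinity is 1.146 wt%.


Step 1: Q_s = Vr*rhoc*dT/1e12 = 4.8946e+09*2949.7*90.929/1e12 = 1312.797 PJ
Step 2: Q_rec = Q_s * RF = 1312.797 * 0.229 = 300.63 PJ
Q_rec = 300.63 PJ


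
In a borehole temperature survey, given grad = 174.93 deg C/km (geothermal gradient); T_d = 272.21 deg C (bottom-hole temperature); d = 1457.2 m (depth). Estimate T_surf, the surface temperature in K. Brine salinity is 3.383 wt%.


T_surf = T_d - grad * d / 1000
T_surf = 272.21 - 174.93 * 1457.2 / 1000
T_surf = 17.30200 deg C
Convert to K: 17.30200 + 273.15 = 290.45 K
T_surf = 290.45 K


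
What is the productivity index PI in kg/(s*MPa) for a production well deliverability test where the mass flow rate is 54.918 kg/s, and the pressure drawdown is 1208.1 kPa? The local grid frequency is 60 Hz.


PI = mdot * 1000 / dP
PI = 54.918 * 1000 / 1208.1
PI = 45.458 kg/(s*MPa)


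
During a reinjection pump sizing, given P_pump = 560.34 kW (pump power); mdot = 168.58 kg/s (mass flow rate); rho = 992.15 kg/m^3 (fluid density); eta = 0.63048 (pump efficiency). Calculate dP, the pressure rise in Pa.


dP = P_pump * rho * eta / mdot
dP = 560.34 * 992.15 * 0.63048 / 168.58
dP = 2079.190 kPa
Convert: 2079.190 kPa * 1000.0 = 2.0792e+06 Pa
dP = 2.0792e+06 Pa


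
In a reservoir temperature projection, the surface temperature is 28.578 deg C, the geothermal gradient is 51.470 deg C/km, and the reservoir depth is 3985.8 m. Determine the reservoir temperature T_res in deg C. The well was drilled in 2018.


T_res = T_surf + grad * d / 1000
T_res = 28.578 + 51.470 * 3985.8 / 1000
T_res = 233.73 deg C


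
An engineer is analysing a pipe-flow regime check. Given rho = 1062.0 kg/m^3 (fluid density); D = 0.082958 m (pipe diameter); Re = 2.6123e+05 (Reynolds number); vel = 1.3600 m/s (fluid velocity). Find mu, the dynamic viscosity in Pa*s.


mu = rho * vel * D / Re
mu = 1062.0 * 1.3600 * 0.082958 / 2.6123e+05
mu = 0.00045867 Pa*s


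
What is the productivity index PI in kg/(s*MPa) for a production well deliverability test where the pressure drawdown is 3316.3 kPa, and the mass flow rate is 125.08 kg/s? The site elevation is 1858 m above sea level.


PI = mdot * 1000 / dP
PI = 125.08 * 1000 / 3316.3
PI = 37.717 kg/(s*MPa)


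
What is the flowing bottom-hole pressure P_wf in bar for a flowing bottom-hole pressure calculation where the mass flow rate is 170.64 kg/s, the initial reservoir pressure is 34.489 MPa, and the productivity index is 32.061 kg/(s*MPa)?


P_wf = P_i - mdot / PI
P_wf = 34.489 - 170.64 / 32.061
P_wf = 29.16665 MPa
Convert: 29.16665 MPa * 10.0 = 291.67 bar
P_wf = 291.67 bar


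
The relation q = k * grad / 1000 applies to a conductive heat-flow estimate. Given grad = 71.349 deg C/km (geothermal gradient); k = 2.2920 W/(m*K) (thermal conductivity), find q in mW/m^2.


q = k * grad / 1000
q = 2.2920 * 71.349 / 1000
q = 0.1635319 W/m^2
Convert: 0.1635319 W/m^2 * 1000.0 = 163.53 mW/m^2
q = 163.53 mW/m^2


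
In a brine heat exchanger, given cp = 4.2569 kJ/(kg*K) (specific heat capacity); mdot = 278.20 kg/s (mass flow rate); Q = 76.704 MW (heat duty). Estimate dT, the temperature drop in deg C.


dT = Q * 1000 / (mdot * cp)
dT = 76.704 * 1000 / (278.20 * 4.2569)
dT = 64.76904 K
Convert (temperature difference, 1 K = 1 deg C): 64.76904 K = 64.76904 deg C
dT = 64.769 deg C


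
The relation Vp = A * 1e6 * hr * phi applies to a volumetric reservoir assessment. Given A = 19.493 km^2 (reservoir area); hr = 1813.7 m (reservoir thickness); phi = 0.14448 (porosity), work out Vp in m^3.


Vp = A * 1e6 * hr * phi
Vp = 19.493 * 1e6 * 1813.7 * 0.14448
Vp = 5.1080e+09 m^3


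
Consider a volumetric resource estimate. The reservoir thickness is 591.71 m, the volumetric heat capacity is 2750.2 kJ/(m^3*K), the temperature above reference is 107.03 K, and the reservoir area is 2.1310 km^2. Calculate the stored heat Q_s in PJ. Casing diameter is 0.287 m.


Step 1: Vr = A*1e6*hr = 2.131*1e6*591.71 = 1.260934e+09 m^3
Step 2: Q_s = Vr*rhoc*dT/1e12 = 1.260934e+09*2750.2*107.03/1e12 = 371.16 PJ
Q_s = 371.16 PJ
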